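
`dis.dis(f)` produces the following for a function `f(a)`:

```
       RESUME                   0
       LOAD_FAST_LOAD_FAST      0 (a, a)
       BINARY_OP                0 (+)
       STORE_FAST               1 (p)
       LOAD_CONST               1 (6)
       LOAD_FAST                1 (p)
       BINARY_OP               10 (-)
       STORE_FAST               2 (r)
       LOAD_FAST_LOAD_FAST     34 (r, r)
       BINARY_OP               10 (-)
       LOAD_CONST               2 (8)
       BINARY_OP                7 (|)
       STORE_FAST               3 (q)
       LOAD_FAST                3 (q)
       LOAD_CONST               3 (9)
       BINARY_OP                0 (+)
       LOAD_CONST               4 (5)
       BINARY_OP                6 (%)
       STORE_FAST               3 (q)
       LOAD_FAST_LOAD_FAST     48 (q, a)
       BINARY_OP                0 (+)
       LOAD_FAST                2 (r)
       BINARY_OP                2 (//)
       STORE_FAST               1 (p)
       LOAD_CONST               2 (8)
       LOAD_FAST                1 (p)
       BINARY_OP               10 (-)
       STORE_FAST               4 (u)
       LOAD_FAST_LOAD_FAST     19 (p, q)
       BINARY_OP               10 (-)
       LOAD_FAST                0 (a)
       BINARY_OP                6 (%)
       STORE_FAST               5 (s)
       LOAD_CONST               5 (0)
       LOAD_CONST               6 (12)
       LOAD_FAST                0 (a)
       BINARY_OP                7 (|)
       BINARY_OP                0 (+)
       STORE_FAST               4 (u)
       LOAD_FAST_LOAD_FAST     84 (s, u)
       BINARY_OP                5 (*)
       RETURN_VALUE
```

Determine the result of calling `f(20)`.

LOAD_FAST_LOAD_FAST a,a → push 20,20. Stack: [20, 20]
BINARY_OP + → 20 + 20 = 40. Stack: [40]
STORE_FAST p → p=40. Stack: []
LOAD_CONST → push 6. Stack: [6]
LOAD_FAST p → push 40. Stack: [6, 40]
BINARY_OP - → 6 - 40 = -34. Stack: [-34]
STORE_FAST r → r=-34. Stack: []
LOAD_FAST_LOAD_FAST r,r → push -34,-34. Stack: [-34, -34]
BINARY_OP - → -34 - -34 = 0. Stack: [0]
LOAD_CONST → push 8. Stack: [0, 8]
BINARY_OP | → 0 | 8 = 8. Stack: [8]
STORE_FAST q → q=8. Stack: []
LOAD_FAST q → push 8. Stack: [8]
LOAD_CONST → push 9. Stack: [8, 9]
BINARY_OP + → 8 + 9 = 17. Stack: [17]
LOAD_CONST → push 5. Stack: [17, 5]
BINARY_OP % → 17 % 5 = 2. Stack: [2]
STORE_FAST q → q=2. Stack: []
LOAD_FAST_LOAD_FAST q,a → push 2,20. Stack: [2, 20]
BINARY_OP + → 2 + 20 = 22. Stack: [22]
LOAD_FAST r → push -34. Stack: [22, -34]
BINARY_OP // → 22 // -34 = -1. Stack: [-1]
STORE_FAST p → p=-1. Stack: []
LOAD_CONST → push 8. Stack: [8]
LOAD_FAST p → push -1. Stack: [8, -1]
BINARY_OP - → 8 - -1 = 9. Stack: [9]
STORE_FAST u → u=9. Stack: []
LOAD_FAST_LOAD_FAST p,q → push -1,2. Stack: [-1, 2]
BINARY_OP - → -1 - 2 = -3. Stack: [-3]
LOAD_FAST a → push 20. Stack: [-3, 20]
BINARY_OP % → -3 % 20 = 17. Stack: [17]
STORE_FAST s → s=17. Stack: []
LOAD_CONST → push 0. Stack: [0]
LOAD_CONST → push 12. Stack: [0, 12]
LOAD_FAST a → push 20. Stack: [0, 12, 20]
BINARY_OP | → 12 | 20 = 28. Stack: [0, 28]
BINARY_OP + → 0 + 28 = 28. Stack: [28]
STORE_FAST u → u=28. Stack: []
LOAD_FAST_LOAD_FAST s,u → push 17,28. Stack: [17, 28]
BINARY_OP * → 17 * 28 = 476. Stack: [476]
RETURN_VALUE → return 476.

476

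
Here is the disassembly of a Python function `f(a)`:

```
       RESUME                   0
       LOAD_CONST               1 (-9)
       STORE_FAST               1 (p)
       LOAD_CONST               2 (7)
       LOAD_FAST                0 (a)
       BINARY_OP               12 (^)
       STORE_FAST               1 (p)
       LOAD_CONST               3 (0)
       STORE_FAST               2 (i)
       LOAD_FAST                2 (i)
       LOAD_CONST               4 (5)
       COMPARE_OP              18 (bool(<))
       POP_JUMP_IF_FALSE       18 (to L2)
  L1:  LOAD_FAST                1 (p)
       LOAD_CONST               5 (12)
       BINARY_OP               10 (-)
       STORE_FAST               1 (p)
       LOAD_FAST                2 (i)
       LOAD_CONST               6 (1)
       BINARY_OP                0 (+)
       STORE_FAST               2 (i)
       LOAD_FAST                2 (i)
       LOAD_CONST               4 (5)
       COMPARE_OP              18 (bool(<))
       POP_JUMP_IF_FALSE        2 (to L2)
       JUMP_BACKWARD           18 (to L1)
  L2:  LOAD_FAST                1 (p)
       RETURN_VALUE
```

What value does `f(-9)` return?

LOAD_CONST → push -9
STORE_FAST p → p=-9
LOAD_CONST → push 7
LOAD_FAST a → push -9
BINARY_OP ^ → 7 ^ -9 = -16
STORE_FAST p → p=-16
LOAD_CONST → push 0
STORE_FAST i → i=0
LOAD_FAST i → push 0
LOAD_CONST → push 5
COMPARE_OP bool(<) → 0 vs 5 = True
POP_JUMP_IF_FALSE → pop True; no jump
LOAD_FAST p → push -16
LOAD_CONST → push 12
BINARY_OP - → -16 - 12 = -28
STORE_FAST p → p=-28
LOAD_FAST i → push 0
LOAD_CONST → push 1
BINARY_OP + → 0 + 1 = 1
STORE_FAST i → i=1
LOAD_FAST i → push 1
LOAD_CONST → push 5
COMPARE_OP bool(<) → 1 vs 5 = True
POP_JUMP_IF_FALSE → pop True; no jump
LOAD_FAST p → push -28
LOAD_CONST → push 12
BINARY_OP - → -28 - 12 = -40
STORE_FAST p → p=-40
LOAD_FAST i → push 1
LOAD_CONST → push 1
BINARY_OP + → 1 + 1 = 2
STORE_FAST i → i=2
LOAD_FAST i → push 2
LOAD_CONST → push 5
COMPARE_OP bool(<) → 2 vs 5 = True
POP_JUMP_IF_FALSE → pop True; no jump
LOAD_FAST p → push -40
LOAD_CONST → push 12
BINARY_OP - → -40 - 12 = -52
STORE_FAST p → p=-52
LOAD_FAST i → push 2
LOAD_CONST → push 1
BINARY_OP + → 2 + 1 = 3
STORE_FAST i → i=3
LOAD_FAST i → push 3
LOAD_CONST → push 5
COMPARE_OP bool(<) → 3 vs 5 = True
POP_JUMP_IF_FALSE → pop True; no jump
LOAD_FAST p → push -52
LOAD_CONST → push 12
BINARY_OP - → -52 - 12 = -64
STORE_FAST p → p=-64
LOAD_FAST i → push 3
LOAD_CONST → push 1
BINARY_OP + → 3 + 1 = 4
STORE_FAST i → i=4
LOAD_FAST i → push 4
LOAD_CONST → push 5
COMPARE_OP bool(<) → 4 vs 5 = True
POP_JUMP_IF_FALSE → pop True; no jump
LOAD_FAST p → push -64
LOAD_CONST → push 12
BINARY_OP - → -64 - 12 = -76
STORE_FAST p → p=-76
LOAD_FAST i → push 4
LOAD_CONST → push 1
BINARY_OP + → 4 + 1 = 5
STORE_FAST i → i=5
LOAD_FAST i → push 5
LOAD_CONST → push 5
COMPARE_OP bool(<) → 5 vs 5 = False
POP_JUMP_IF_FALSE → pop False; jump
LOAD_FAST p → push -76
RETURN_VALUE → return -76.

-76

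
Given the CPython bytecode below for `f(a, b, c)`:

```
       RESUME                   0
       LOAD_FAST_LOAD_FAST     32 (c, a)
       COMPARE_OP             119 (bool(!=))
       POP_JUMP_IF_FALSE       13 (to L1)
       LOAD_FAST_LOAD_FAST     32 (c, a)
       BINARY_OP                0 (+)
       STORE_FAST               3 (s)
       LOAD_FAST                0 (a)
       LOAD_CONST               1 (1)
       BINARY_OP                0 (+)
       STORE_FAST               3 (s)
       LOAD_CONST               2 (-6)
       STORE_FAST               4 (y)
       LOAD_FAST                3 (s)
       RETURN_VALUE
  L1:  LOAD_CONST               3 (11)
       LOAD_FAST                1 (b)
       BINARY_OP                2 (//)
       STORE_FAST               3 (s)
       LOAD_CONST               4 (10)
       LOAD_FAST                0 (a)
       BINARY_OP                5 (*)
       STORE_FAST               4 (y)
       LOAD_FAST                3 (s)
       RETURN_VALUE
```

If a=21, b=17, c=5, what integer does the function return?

LOAD_FAST_LOAD_FAST c,a → push 5,21. Stack: [5, 21]
COMPARE_OP bool(!=) → 5 vs 21 = True. Stack: [True]
POP_JUMP_IF_FALSE → pop True; no jump. Stack: []
LOAD_FAST_LOAD_FAST c,a → push 5,21. Stack: [5, 21]
BINARY_OP + → 5 + 21 = 26. Stack: [26]
STORE_FAST s → s=26. Stack: []
LOAD_FAST a → push 21. Stack: [21]
LOAD_CONST → push 1. Stack: [21, 1]
BINARY_OP + → 21 + 1 = 22. Stack: [22]
STORE_FAST s → s=22. Stack: []
LOAD_CONST → push -6. Stack: [-6]
STORE_FAST y → y=-6. Stack: []
LOAD_FAST s → push 22. Stack: [22]
RETURN_VALUE → return 22.

22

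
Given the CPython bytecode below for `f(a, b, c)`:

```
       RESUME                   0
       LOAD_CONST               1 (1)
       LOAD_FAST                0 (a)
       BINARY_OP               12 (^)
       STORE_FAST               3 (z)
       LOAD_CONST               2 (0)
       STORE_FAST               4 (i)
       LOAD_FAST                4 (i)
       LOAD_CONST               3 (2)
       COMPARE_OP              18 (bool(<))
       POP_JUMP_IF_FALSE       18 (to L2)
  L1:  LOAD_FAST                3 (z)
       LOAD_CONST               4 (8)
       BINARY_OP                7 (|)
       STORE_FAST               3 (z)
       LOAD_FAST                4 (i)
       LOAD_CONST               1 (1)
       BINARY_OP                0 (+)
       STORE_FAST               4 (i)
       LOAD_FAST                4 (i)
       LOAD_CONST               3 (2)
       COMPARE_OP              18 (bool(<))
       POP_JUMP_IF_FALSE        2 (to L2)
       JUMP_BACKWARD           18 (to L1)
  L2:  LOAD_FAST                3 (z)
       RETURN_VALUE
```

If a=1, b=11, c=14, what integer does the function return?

LOAD_CONST → push 1. Stack: [1]
LOAD_FAST a → push 1. Stack: [1, 1]
BINARY_OP ^ → 1 ^ 1 = 0. Stack: [0]
STORE_FAST z → z=0. Stack: []
LOAD_CONST → push 0. Stack: [0]
STORE_FAST i → i=0. Stack: []
LOAD_FAST i → push 0. Stack: [0]
LOAD_CONST → push 2. Stack: [0, 2]
COMPARE_OP bool(<) → 0 vs 2 = True. Stack: [True]
POP_JUMP_IF_FALSE → pop True; no jump. Stack: []
LOAD_FAST z → push 0. Stack: [0]
LOAD_CONST → push 8. Stack: [0, 8]
BINARY_OP | → 0 | 8 = 8. Stack: [8]
STORE_FAST z → z=8. Stack: []
LOAD_FAST i → push 0. Stack: [0]
LOAD_CONST → push 1. Stack: [0, 1]
BINARY_OP + → 0 + 1 = 1. Stack: [1]
STORE_FAST i → i=1. Stack: []
LOAD_FAST i → push 1. Stack: [1]
LOAD_CONST → push 2. Stack: [1, 2]
COMPARE_OP bool(<) → 1 vs 2 = True. Stack: [True]
POP_JUMP_IF_FALSE → pop True; no jump. Stack: []
LOAD_FAST z → push 8. Stack: [8]
LOAD_CONST → push 8. Stack: [8, 8]
BINARY_OP | → 8 | 8 = 8. Stack: [8]
STORE_FAST z → z=8. Stack: []
LOAD_FAST i → push 1. Stack: [1]
LOAD_CONST → push 1. Stack: [1, 1]
BINARY_OP + → 1 + 1 = 2. Stack: [2]
STORE_FAST i → i=2. Stack: []
LOAD_FAST i → push 2. Stack: [2]
LOAD_CONST → push 2. Stack: [2, 2]
COMPARE_OP bool(<) → 2 vs 2 = False. Stack: [False]
POP_JUMP_IF_FALSE → pop False; jump. Stack: []
LOAD_FAST z → push 8. Stack: [8]
RETURN_VALUE → return 8.

8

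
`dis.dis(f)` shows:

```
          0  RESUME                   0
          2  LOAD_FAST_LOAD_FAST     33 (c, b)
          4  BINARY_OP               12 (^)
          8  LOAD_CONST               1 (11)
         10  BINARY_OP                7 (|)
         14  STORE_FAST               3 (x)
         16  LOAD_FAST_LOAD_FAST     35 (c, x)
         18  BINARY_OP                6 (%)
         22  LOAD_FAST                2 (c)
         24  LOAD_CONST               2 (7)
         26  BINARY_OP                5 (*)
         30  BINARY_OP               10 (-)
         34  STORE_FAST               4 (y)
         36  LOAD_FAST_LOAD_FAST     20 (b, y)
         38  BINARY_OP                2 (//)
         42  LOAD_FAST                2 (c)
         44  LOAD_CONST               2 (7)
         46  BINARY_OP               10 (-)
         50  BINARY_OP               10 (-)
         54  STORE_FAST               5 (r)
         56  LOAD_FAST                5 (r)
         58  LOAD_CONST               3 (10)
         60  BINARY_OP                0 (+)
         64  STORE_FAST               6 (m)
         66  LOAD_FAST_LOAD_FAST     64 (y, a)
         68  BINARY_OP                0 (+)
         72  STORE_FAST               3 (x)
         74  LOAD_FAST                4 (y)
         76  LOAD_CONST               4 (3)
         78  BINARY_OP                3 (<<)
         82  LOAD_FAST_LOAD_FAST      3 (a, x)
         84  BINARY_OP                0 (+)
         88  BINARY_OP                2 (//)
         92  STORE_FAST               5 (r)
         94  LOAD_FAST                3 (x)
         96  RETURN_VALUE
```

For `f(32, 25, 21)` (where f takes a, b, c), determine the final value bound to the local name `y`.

LOAD_FAST_LOAD_FAST c,b → push 21,25. Stack: [21, 25]
BINARY_OP ^ → 21 ^ 25 = 12. Stack: [12]
LOAD_CONST → push 11. Stack: [12, 11]
BINARY_OP | → 12 | 11 = 15. Stack: [15]
STORE_FAST x → x=15. Stack: []
LOAD_FAST_LOAD_FAST c,x → push 21,15. Stack: [21, 15]
BINARY_OP % → 21 % 15 = 6. Stack: [6]
LOAD_FAST c → push 21. Stack: [6, 21]
LOAD_CONST → push 7. Stack: [6, 21, 7]
BINARY_OP * → 21 * 7 = 147. Stack: [6, 147]
BINARY_OP - → 6 - 147 = -141. Stack: [-141]
STORE_FAST y → y=-141. Stack: []
LOAD_FAST_LOAD_FAST b,y → push 25,-141. Stack: [25, -141]
BINARY_OP // → 25 // -141 = -1. Stack: [-1]
LOAD_FAST c → push 21. Stack: [-1, 21]
LOAD_CONST → push 7. Stack: [-1, 21, 7]
BINARY_OP - → 21 - 7 = 14. Stack: [-1, 14]
BINARY_OP - → -1 - 14 = -15. Stack: [-15]
STORE_FAST r → r=-15. Stack: []
LOAD_FAST r → push -15. Stack: [-15]
LOAD_CONST → push 10. Stack: [-15, 10]
BINARY_OP + → -15 + 10 = -5. Stack: [-5]
STORE_FAST m → m=-5. Stack: []
LOAD_FAST_LOAD_FAST y,a → push -141,32. Stack: [-141, 32]
BINARY_OP + → -141 + 32 = -109. Stack: [-109]
STORE_FAST x → x=-109. Stack: []
LOAD_FAST y → push -141. Stack: [-141]
LOAD_CONST → push 3. Stack: [-141, 3]
BINARY_OP << → -141 << 3 = -1128. Stack: [-1128]
LOAD_FAST_LOAD_FAST a,x → push 32,-109. Stack: [-1128, 32, -109]
BINARY_OP + → 32 + -109 = -77. Stack: [-1128, -77]
BINARY_OP // → -1128 // -77 = 14. Stack: [14]
STORE_FAST r → r=14. Stack: []
LOAD_FAST x → push -109. Stack: [-109]
RETURN_VALUE → return -109.

-141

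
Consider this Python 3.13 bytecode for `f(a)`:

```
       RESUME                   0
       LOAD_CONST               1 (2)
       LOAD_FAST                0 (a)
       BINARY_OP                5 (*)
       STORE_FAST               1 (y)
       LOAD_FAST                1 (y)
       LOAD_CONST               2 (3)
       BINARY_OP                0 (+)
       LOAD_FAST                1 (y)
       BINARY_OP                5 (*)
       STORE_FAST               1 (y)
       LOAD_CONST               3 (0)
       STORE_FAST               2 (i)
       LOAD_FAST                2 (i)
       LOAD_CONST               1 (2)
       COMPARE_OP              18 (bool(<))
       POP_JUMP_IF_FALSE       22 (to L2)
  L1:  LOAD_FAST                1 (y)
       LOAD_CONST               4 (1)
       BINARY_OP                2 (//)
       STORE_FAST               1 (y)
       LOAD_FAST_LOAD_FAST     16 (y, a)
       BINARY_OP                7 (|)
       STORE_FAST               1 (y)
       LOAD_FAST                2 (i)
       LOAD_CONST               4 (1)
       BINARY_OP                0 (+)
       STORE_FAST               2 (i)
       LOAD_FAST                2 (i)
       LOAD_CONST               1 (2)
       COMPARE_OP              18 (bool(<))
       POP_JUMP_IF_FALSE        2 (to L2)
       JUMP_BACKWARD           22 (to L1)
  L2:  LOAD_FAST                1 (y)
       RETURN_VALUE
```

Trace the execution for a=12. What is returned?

652

LOAD_CONST → push 2. Stack: [2]
LOAD_FAST a → push 12. Stack: [2, 12]
BINARY_OP * → 2 * 12 = 24. Stack: [24]
STORE_FAST y → y=24. Stack: []
LOAD_FAST y → push 24. Stack: [24]
LOAD_CONST → push 3. Stack: [24, 3]
BINARY_OP + → 24 + 3 = 27. Stack: [27]
LOAD_FAST y → push 24. Stack: [27, 24]
BINARY_OP * → 27 * 24 = 648. Stack: [648]
STORE_FAST y → y=648. Stack: []
LOAD_CONST → push 0. Stack: [0]
STORE_FAST i → i=0. Stack: []
LOAD_FAST i → push 0. Stack: [0]
LOAD_CONST → push 2. Stack: [0, 2]
COMPARE_OP bool(<) → 0 vs 2 = True. Stack: [True]
POP_JUMP_IF_FALSE → pop True; no jump. Stack: []
LOAD_FAST y → push 648. Stack: [648]
LOAD_CONST → push 1. Stack: [648, 1]
BINARY_OP // → 648 // 1 = 648. Stack: [648]
STORE_FAST y → y=648. Stack: []
LOAD_FAST_LOAD_FAST y,a → push 648,12. Stack: [648, 12]
BINARY_OP | → 648 | 12 = 652. Stack: [652]
STORE_FAST y → y=652. Stack: []
LOAD_FAST i → push 0. Stack: [0]
LOAD_CONST → push 1. Stack: [0, 1]
BINARY_OP + → 0 + 1 = 1. Stack: [1]
STORE_FAST i → i=1. Stack: []
LOAD_FAST i → push 1. Stack: [1]
LOAD_CONST → push 2. Stack: [1, 2]
COMPARE_OP bool(<) → 1 vs 2 = True. Stack: [True]
POP_JUMP_IF_FALSE → pop True; no jump. Stack: []
LOAD_FAST y → push 652. Stack: [652]
LOAD_CONST → push 1. Stack: [652, 1]
BINARY_OP // → 652 // 1 = 652. Stack: [652]
STORE_FAST y → y=652. Stack: []
LOAD_FAST_LOAD_FAST y,a → push 652,12. Stack: [652, 12]
BINARY_OP | → 652 | 12 = 652. Stack: [652]
STORE_FAST y → y=652. Stack: []
LOAD_FAST i → push 1. Stack: [1]
LOAD_CONST → push 1. Stack: [1, 1]
BINARY_OP + → 1 + 1 = 2. Stack: [2]
STORE_FAST i → i=2. Stack: []
LOAD_FAST i → push 2. Stack: [2]
LOAD_CONST → push 2. Stack: [2, 2]
COMPARE_OP bool(<) → 2 vs 2 = False. Stack: [False]
POP_JUMP_IF_FALSE → pop False; jump. Stack: []
LOAD_FAST y → push 652. Stack: [652]
RETURN_VALUE → return 652.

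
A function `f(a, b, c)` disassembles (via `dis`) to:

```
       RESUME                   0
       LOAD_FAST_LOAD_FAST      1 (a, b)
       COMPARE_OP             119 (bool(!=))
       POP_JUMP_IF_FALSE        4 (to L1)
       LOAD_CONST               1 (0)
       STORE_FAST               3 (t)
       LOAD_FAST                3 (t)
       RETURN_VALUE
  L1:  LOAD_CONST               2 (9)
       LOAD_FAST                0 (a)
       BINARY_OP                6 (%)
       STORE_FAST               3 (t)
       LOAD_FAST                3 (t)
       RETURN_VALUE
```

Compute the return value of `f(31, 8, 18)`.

0

LOAD_FAST_LOAD_FAST a,b → push 31,8. Stack: [31, 8]
COMPARE_OP bool(!=) → 31 vs 8 = True. Stack: [True]
POP_JUMP_IF_FALSE → pop True; no jump. Stack: []
LOAD_CONST → push 0. Stack: [0]
STORE_FAST t → t=0. Stack: []
LOAD_FAST t → push 0. Stack: [0]
RETURN_VALUE → return 0.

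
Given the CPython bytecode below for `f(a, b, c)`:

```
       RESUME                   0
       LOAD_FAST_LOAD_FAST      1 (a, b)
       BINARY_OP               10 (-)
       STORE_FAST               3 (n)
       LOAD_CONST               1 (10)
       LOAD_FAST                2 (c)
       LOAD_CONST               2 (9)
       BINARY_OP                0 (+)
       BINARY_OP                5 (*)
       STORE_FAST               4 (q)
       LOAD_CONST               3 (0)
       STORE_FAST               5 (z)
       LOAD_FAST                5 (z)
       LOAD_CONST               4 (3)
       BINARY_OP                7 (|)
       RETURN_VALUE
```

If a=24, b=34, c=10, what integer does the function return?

LOAD_FAST_LOAD_FAST a,b → push 24,34. Stack: [24, 34]
BINARY_OP - → 24 - 34 = -10. Stack: [-10]
STORE_FAST n → n=-10. Stack: []
LOAD_CONST → push 10. Stack: [10]
LOAD_FAST c → push 10. Stack: [10, 10]
LOAD_CONST → push 9. Stack: [10, 10, 9]
BINARY_OP + → 10 + 9 = 19. Stack: [10, 19]
BINARY_OP * → 10 * 19 = 190. Stack: [190]
STORE_FAST q → q=190. Stack: []
LOAD_CONST → push 0. Stack: [0]
STORE_FAST z → z=0. Stack: []
LOAD_FAST z → push 0. Stack: [0]
LOAD_CONST → push 3. Stack: [0, 3]
BINARY_OP | → 0 | 3 = 3. Stack: [3]
RETURN_VALUE → return 3.

3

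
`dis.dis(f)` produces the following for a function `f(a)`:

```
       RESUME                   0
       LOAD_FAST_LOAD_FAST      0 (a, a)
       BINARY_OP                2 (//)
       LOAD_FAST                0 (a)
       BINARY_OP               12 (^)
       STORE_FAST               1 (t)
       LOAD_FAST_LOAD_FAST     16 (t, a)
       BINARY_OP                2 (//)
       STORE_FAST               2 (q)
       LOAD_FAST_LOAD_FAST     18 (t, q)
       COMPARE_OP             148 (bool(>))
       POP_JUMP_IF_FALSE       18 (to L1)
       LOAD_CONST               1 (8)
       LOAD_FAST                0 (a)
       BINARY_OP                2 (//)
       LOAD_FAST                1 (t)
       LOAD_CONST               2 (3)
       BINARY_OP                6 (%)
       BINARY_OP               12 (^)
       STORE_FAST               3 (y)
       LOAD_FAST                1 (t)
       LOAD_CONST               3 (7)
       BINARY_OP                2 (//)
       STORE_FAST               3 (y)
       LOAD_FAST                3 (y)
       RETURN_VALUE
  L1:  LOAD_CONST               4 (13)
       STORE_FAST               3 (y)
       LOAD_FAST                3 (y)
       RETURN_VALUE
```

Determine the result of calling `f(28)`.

4

LOAD_FAST_LOAD_FAST a,a → push 28,28. Stack: [28, 28]
BINARY_OP // → 28 // 28 = 1. Stack: [1]
LOAD_FAST a → push 28. Stack: [1, 28]
BINARY_OP ^ → 1 ^ 28 = 29. Stack: [29]
STORE_FAST t → t=29. Stack: []
LOAD_FAST_LOAD_FAST t,a → push 29,28. Stack: [29, 28]
BINARY_OP // → 29 // 28 = 1. Stack: [1]
STORE_FAST q → q=1. Stack: []
LOAD_FAST_LOAD_FAST t,q → push 29,1. Stack: [29, 1]
COMPARE_OP bool(>) → 29 vs 1 = True. Stack: [True]
POP_JUMP_IF_FALSE → pop True; no jump. Stack: []
LOAD_CONST → push 8. Stack: [8]
LOAD_FAST a → push 28. Stack: [8, 28]
BINARY_OP // → 8 // 28 = 0. Stack: [0]
LOAD_FAST t → push 29. Stack: [0, 29]
LOAD_CONST → push 3. Stack: [0, 29, 3]
BINARY_OP % → 29 % 3 = 2. Stack: [0, 2]
BINARY_OP ^ → 0 ^ 2 = 2. Stack: [2]
STORE_FAST y → y=2. Stack: []
LOAD_FAST t → push 29. Stack: [29]
LOAD_CONST → push 7. Stack: [29, 7]
BINARY_OP // → 29 // 7 = 4. Stack: [4]
STORE_FAST y → y=4. Stack: []
LOAD_FAST y → push 4. Stack: [4]
RETURN_VALUE → return 4.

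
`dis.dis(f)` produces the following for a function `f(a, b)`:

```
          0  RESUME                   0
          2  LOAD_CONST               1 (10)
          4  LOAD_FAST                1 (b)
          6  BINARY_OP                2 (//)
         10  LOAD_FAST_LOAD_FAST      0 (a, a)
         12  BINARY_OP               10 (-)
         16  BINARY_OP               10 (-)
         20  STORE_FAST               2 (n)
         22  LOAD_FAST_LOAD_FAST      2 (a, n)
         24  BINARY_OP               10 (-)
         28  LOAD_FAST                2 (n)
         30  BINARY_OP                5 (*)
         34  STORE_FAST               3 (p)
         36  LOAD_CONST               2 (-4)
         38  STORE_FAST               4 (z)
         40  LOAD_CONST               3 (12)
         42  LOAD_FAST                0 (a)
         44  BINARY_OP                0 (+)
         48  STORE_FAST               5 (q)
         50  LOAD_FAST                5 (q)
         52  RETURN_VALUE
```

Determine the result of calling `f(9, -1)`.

LOAD_CONST → push 10. Stack: [10]
LOAD_FAST b → push -1. Stack: [10, -1]
BINARY_OP // → 10 // -1 = -10. Stack: [-10]
LOAD_FAST_LOAD_FAST a,a → push 9,9. Stack: [-10, 9, 9]
BINARY_OP - → 9 - 9 = 0. Stack: [-10, 0]
BINARY_OP - → -10 - 0 = -10. Stack: [-10]
STORE_FAST n → n=-10. Stack: []
LOAD_FAST_LOAD_FAST a,n → push 9,-10. Stack: [9, -10]
BINARY_OP - → 9 - -10 = 19. Stack: [19]
LOAD_FAST n → push -10. Stack: [19, -10]
BINARY_OP * → 19 * -10 = -190. Stack: [-190]
STORE_FAST p → p=-190. Stack: []
LOAD_CONST → push -4. Stack: [-4]
STORE_FAST z → z=-4. Stack: []
LOAD_CONST → push 12. Stack: [12]
LOAD_FAST a → push 9. Stack: [12, 9]
BINARY_OP + → 12 + 9 = 21. Stack: [21]
STORE_FAST q → q=21. Stack: []
LOAD_FAST q → push 21. Stack: [21]
RETURN_VALUE → return 21.

21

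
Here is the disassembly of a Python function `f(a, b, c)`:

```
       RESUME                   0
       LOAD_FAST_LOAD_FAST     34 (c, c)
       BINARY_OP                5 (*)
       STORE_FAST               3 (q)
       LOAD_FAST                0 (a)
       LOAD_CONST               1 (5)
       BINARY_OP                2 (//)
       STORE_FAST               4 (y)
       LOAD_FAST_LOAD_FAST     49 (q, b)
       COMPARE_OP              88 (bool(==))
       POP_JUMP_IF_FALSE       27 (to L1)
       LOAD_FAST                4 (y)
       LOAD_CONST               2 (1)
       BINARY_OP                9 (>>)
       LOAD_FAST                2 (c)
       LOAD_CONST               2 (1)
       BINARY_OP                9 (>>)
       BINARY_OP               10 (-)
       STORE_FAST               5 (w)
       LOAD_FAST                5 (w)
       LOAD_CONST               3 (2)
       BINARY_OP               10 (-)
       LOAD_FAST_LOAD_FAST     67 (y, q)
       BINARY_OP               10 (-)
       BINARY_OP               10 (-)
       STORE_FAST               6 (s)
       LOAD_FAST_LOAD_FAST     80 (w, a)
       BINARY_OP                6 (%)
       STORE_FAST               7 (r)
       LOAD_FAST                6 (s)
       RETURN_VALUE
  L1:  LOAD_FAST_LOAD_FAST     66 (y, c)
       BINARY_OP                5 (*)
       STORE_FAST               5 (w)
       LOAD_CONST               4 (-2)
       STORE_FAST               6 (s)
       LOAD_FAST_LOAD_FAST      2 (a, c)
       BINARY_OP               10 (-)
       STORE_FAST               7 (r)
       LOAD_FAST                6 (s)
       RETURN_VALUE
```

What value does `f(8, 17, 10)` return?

-2

LOAD_FAST_LOAD_FAST c,c → push 10,10. Stack: [10, 10]
BINARY_OP * → 10 * 10 = 100. Stack: [100]
STORE_FAST q → q=100. Stack: []
LOAD_FAST a → push 8. Stack: [8]
LOAD_CONST → push 5. Stack: [8, 5]
BINARY_OP // → 8 // 5 = 1. Stack: [1]
STORE_FAST y → y=1. Stack: []
LOAD_FAST_LOAD_FAST q,b → push 100,17. Stack: [100, 17]
COMPARE_OP bool(==) → 100 vs 17 = False. Stack: [False]
POP_JUMP_IF_FALSE → pop False; jump. Stack: []
LOAD_FAST_LOAD_FAST y,c → push 1,10. Stack: [1, 10]
BINARY_OP * → 1 * 10 = 10. Stack: [10]
STORE_FAST w → w=10. Stack: []
LOAD_CONST → push -2. Stack: [-2]
STORE_FAST s → s=-2. Stack: []
LOAD_FAST_LOAD_FAST a,c → push 8,10. Stack: [8, 10]
BINARY_OP - → 8 - 10 = -2. Stack: [-2]
STORE_FAST r → r=-2. Stack: []
LOAD_FAST s → push -2. Stack: [-2]
RETURN_VALUE → return -2.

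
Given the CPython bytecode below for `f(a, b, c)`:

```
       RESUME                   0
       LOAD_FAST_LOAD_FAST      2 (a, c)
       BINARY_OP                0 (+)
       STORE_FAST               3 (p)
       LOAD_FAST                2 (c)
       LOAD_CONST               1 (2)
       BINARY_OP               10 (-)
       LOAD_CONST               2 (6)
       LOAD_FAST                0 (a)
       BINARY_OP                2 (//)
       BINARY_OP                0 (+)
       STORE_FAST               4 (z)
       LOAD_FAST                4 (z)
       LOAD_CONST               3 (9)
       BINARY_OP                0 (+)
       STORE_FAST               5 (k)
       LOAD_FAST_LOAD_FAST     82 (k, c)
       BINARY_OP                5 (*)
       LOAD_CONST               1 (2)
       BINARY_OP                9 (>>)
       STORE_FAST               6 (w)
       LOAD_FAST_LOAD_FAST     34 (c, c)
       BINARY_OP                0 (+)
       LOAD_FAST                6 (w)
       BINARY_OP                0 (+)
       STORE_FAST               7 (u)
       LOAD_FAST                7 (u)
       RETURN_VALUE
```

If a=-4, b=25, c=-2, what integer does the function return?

-6

LOAD_FAST_LOAD_FAST a,c → push -4,-2. Stack: [-4, -2]
BINARY_OP + → -4 + -2 = -6. Stack: [-6]
STORE_FAST p → p=-6. Stack: []
LOAD_FAST c → push -2. Stack: [-2]
LOAD_CONST → push 2. Stack: [-2, 2]
BINARY_OP - → -2 - 2 = -4. Stack: [-4]
LOAD_CONST → push 6. Stack: [-4, 6]
LOAD_FAST a → push -4. Stack: [-4, 6, -4]
BINARY_OP // → 6 // -4 = -2. Stack: [-4, -2]
BINARY_OP + → -4 + -2 = -6. Stack: [-6]
STORE_FAST z → z=-6. Stack: []
LOAD_FAST z → push -6. Stack: [-6]
LOAD_CONST → push 9. Stack: [-6, 9]
BINARY_OP + → -6 + 9 = 3. Stack: [3]
STORE_FAST k → k=3. Stack: []
LOAD_FAST_LOAD_FAST k,c → push 3,-2. Stack: [3, -2]
BINARY_OP * → 3 * -2 = -6. Stack: [-6]
LOAD_CONST → push 2. Stack: [-6, 2]
BINARY_OP >> → -6 >> 2 = -2. Stack: [-2]
STORE_FAST w → w=-2. Stack: []
LOAD_FAST_LOAD_FAST c,c → push -2,-2. Stack: [-2, -2]
BINARY_OP + → -2 + -2 = -4. Stack: [-4]
LOAD_FAST w → push -2. Stack: [-4, -2]
BINARY_OP + → -4 + -2 = -6. Stack: [-6]
STORE_FAST u → u=-6. Stack: []
LOAD_FAST u → push -6. Stack: [-6]
RETURN_VALUE → return -6.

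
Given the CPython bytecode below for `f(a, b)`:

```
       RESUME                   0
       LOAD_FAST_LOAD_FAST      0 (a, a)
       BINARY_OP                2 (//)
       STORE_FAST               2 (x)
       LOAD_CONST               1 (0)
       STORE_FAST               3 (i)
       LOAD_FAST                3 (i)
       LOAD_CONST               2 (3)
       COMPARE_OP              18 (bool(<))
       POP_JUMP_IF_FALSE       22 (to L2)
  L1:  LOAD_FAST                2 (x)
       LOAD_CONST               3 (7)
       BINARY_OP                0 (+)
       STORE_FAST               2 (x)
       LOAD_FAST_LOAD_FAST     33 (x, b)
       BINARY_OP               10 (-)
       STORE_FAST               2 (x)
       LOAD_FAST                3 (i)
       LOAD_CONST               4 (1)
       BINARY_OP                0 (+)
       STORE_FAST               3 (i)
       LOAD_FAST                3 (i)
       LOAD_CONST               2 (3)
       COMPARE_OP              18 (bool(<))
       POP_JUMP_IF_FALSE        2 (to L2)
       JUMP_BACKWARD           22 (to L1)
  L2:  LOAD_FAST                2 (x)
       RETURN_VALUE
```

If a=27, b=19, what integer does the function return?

LOAD_FAST_LOAD_FAST a,a → push 27,27. Stack: [27, 27]
BINARY_OP // → 27 // 27 = 1. Stack: [1]
STORE_FAST x → x=1. Stack: []
LOAD_CONST → push 0. Stack: [0]
STORE_FAST i → i=0. Stack: []
LOAD_FAST i → push 0. Stack: [0]
LOAD_CONST → push 3. Stack: [0, 3]
COMPARE_OP bool(<) → 0 vs 3 = True. Stack: [True]
POP_JUMP_IF_FALSE → pop True; no jump. Stack: []
LOAD_FAST x → push 1. Stack: [1]
LOAD_CONST → push 7. Stack: [1, 7]
BINARY_OP + → 1 + 7 = 8. Stack: [8]
STORE_FAST x → x=8. Stack: []
LOAD_FAST_LOAD_FAST x,b → push 8,19. Stack: [8, 19]
BINARY_OP - → 8 - 19 = -11. Stack: [-11]
STORE_FAST x → x=-11. Stack: []
LOAD_FAST i → push 0. Stack: [0]
LOAD_CONST → push 1. Stack: [0, 1]
BINARY_OP + → 0 + 1 = 1. Stack: [1]
STORE_FAST i → i=1. Stack: []
LOAD_FAST i → push 1. Stack: [1]
LOAD_CONST → push 3. Stack: [1, 3]
COMPARE_OP bool(<) → 1 vs 3 = True. Stack: [True]
POP_JUMP_IF_FALSE → pop True; no jump. Stack: []
LOAD_FAST x → push -11. Stack: [-11]
LOAD_CONST → push 7. Stack: [-11, 7]
BINARY_OP + → -11 + 7 = -4. Stack: [-4]
STORE_FAST x → x=-4. Stack: []
LOAD_FAST_LOAD_FAST x,b → push -4,19. Stack: [-4, 19]
BINARY_OP - → -4 - 19 = -23. Stack: [-23]
STORE_FAST x → x=-23. Stack: []
LOAD_FAST i → push 1. Stack: [1]
LOAD_CONST → push 1. Stack: [1, 1]
BINARY_OP + → 1 + 1 = 2. Stack: [2]
STORE_FAST i → i=2. Stack: []
LOAD_FAST i → push 2. Stack: [2]
LOAD_CONST → push 3. Stack: [2, 3]
COMPARE_OP bool(<) → 2 vs 3 = True. Stack: [True]
POP_JUMP_IF_FALSE → pop True; no jump. Stack: []
LOAD_FAST x → push -23. Stack: [-23]
LOAD_CONST → push 7. Stack: [-23, 7]
BINARY_OP + → -23 + 7 = -16. Stack: [-16]
STORE_FAST x → x=-16. Stack: []
LOAD_FAST_LOAD_FAST x,b → push -16,19. Stack: [-16, 19]
BINARY_OP - → -16 - 19 = -35. Stack: [-35]
STORE_FAST x → x=-35. Stack: []
LOAD_FAST i → push 2. Stack: [2]
LOAD_CONST → push 1. Stack: [2, 1]
BINARY_OP + → 2 + 1 = 3. Stack: [3]
STORE_FAST i → i=3. Stack: []
LOAD_FAST i → push 3. Stack: [3]
LOAD_CONST → push 3. Stack: [3, 3]
COMPARE_OP bool(<) → 3 vs 3 = False. Stack: [False]
POP_JUMP_IF_FALSE → pop False; jump. Stack: []
LOAD_FAST x → push -35. Stack: [-35]
RETURN_VALUE → return -35.

-35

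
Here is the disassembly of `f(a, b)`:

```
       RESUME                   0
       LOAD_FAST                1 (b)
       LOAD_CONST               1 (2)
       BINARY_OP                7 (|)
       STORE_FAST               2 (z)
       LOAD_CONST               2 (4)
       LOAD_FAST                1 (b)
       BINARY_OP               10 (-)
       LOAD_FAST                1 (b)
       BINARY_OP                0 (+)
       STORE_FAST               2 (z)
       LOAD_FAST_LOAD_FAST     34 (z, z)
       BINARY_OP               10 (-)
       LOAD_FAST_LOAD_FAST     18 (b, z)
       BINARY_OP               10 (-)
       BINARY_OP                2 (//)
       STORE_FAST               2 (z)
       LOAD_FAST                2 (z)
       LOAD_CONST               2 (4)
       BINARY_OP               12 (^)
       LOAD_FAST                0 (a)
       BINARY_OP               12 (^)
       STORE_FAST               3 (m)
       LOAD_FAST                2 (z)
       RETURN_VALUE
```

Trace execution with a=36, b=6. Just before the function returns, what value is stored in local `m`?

LOAD_FAST b → push 6. Stack: [6]
LOAD_CONST → push 2. Stack: [6, 2]
BINARY_OP | → 6 | 2 = 6. Stack: [6]
STORE_FAST z → z=6. Stack: []
LOAD_CONST → push 4. Stack: [4]
LOAD_FAST b → push 6. Stack: [4, 6]
BINARY_OP - → 4 - 6 = -2. Stack: [-2]
LOAD_FAST b → push 6. Stack: [-2, 6]
BINARY_OP + → -2 + 6 = 4. Stack: [4]
STORE_FAST z → z=4. Stack: []
LOAD_FAST_LOAD_FAST z,z → push 4,4. Stack: [4, 4]
BINARY_OP - → 4 - 4 = 0. Stack: [0]
LOAD_FAST_LOAD_FAST b,z → push 6,4. Stack: [0, 6, 4]
BINARY_OP - → 6 - 4 = 2. Stack: [0, 2]
BINARY_OP // → 0 // 2 = 0. Stack: [0]
STORE_FAST z → z=0. Stack: []
LOAD_FAST z → push 0. Stack: [0]
LOAD_CONST → push 4. Stack: [0, 4]
BINARY_OP ^ → 0 ^ 4 = 4. Stack: [4]
LOAD_FAST a → push 36. Stack: [4, 36]
BINARY_OP ^ → 4 ^ 36 = 32. Stack: [32]
STORE_FAST m → m=32. Stack: []
LOAD_FAST z → push 0. Stack: [0]
RETURN_VALUE → return 0.

32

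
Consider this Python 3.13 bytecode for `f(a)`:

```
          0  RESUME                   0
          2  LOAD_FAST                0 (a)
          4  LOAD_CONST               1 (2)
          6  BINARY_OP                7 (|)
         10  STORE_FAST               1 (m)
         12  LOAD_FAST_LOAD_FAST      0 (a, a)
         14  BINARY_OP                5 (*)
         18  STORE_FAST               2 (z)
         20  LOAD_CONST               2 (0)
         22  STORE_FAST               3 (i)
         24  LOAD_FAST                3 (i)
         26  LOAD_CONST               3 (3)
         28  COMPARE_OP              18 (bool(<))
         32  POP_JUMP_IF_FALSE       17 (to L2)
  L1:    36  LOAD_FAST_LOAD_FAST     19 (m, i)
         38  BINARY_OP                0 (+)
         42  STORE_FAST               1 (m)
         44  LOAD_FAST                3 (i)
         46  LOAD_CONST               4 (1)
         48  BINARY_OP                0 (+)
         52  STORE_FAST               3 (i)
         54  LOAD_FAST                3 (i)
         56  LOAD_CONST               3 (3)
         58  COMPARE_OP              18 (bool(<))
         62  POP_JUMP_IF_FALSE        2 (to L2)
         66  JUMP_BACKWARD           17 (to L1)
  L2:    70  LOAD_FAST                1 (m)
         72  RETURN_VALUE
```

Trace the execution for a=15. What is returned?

LOAD_FAST a → push 15. Stack: [15]
LOAD_CONST → push 2. Stack: [15, 2]
BINARY_OP | → 15 | 2 = 15. Stack: [15]
STORE_FAST m → m=15. Stack: []
LOAD_FAST_LOAD_FAST a,a → push 15,15. Stack: [15, 15]
BINARY_OP * → 15 * 15 = 225. Stack: [225]
STORE_FAST z → z=225. Stack: []
LOAD_CONST → push 0. Stack: [0]
STORE_FAST i → i=0. Stack: []
LOAD_FAST i → push 0. Stack: [0]
LOAD_CONST → push 3. Stack: [0, 3]
COMPARE_OP bool(<) → 0 vs 3 = True. Stack: [True]
POP_JUMP_IF_FALSE → pop True; no jump. Stack: []
LOAD_FAST_LOAD_FAST m,i → push 15,0. Stack: [15, 0]
BINARY_OP + → 15 + 0 = 15. Stack: [15]
STORE_FAST m → m=15. Stack: []
LOAD_FAST i → push 0. Stack: [0]
LOAD_CONST → push 1. Stack: [0, 1]
BINARY_OP + → 0 + 1 = 1. Stack: [1]
STORE_FAST i → i=1. Stack: []
LOAD_FAST i → push 1. Stack: [1]
LOAD_CONST → push 3. Stack: [1, 3]
COMPARE_OP bool(<) → 1 vs 3 = True. Stack: [True]
POP_JUMP_IF_FALSE → pop True; no jump. Stack: []
LOAD_FAST_LOAD_FAST m,i → push 15,1. Stack: [15, 1]
BINARY_OP + → 15 + 1 = 16. Stack: [16]
STORE_FAST m → m=16. Stack: []
LOAD_FAST i → push 1. Stack: [1]
LOAD_CONST → push 1. Stack: [1, 1]
BINARY_OP + → 1 + 1 = 2. Stack: [2]
STORE_FAST i → i=2. Stack: []
LOAD_FAST i → push 2. Stack: [2]
LOAD_CONST → push 3. Stack: [2, 3]
COMPARE_OP bool(<) → 2 vs 3 = True. Stack: [True]
POP_JUMP_IF_FALSE → pop True; no jump. Stack: []
LOAD_FAST_LOAD_FAST m,i → push 16,2. Stack: [16, 2]
BINARY_OP + → 16 + 2 = 18. Stack: [18]
STORE_FAST m → m=18. Stack: []
LOAD_FAST i → push 2. Stack: [2]
LOAD_CONST → push 1. Stack: [2, 1]
BINARY_OP + → 2 + 1 = 3. Stack: [3]
STORE_FAST i → i=3. Stack: []
LOAD_FAST i → push 3. Stack: [3]
LOAD_CONST → push 3. Stack: [3, 3]
COMPARE_OP bool(<) → 3 vs 3 = False. Stack: [False]
POP_JUMP_IF_FALSE → pop False; jump. Stack: []
LOAD_FAST m → push 18. Stack: [18]
RETURN_VALUE → return 18.

18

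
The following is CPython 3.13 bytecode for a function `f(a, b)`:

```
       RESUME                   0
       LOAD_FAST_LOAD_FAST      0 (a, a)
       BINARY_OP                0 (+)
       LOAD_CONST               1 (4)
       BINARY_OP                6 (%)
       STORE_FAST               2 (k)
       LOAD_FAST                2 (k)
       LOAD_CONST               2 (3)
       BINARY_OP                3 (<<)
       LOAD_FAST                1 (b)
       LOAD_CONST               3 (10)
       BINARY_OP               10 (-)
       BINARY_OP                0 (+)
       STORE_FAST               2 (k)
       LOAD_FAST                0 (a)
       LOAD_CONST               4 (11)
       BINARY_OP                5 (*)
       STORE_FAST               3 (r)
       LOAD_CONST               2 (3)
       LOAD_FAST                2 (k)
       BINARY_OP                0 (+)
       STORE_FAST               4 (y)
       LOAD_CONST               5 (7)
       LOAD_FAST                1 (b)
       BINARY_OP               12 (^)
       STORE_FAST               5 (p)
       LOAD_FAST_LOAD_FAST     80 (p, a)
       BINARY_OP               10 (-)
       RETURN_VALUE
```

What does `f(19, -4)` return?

LOAD_FAST_LOAD_FAST a,a → push 19,19. Stack: [19, 19]
BINARY_OP + → 19 + 19 = 38. Stack: [38]
LOAD_CONST → push 4. Stack: [38, 4]
BINARY_OP % → 38 % 4 = 2. Stack: [2]
STORE_FAST k → k=2. Stack: []
LOAD_FAST k → push 2. Stack: [2]
LOAD_CONST → push 3. Stack: [2, 3]
BINARY_OP << → 2 << 3 = 16. Stack: [16]
LOAD_FAST b → push -4. Stack: [16, -4]
LOAD_CONST → push 10. Stack: [16, -4, 10]
BINARY_OP - → -4 - 10 = -14. Stack: [16, -14]
BINARY_OP + → 16 + -14 = 2. Stack: [2]
STORE_FAST k → k=2. Stack: []
LOAD_FAST a → push 19. Stack: [19]
LOAD_CONST → push 11. Stack: [19, 11]
BINARY_OP * → 19 * 11 = 209. Stack: [209]
STORE_FAST r → r=209. Stack: []
LOAD_CONST → push 3. Stack: [3]
LOAD_FAST k → push 2. Stack: [3, 2]
BINARY_OP + → 3 + 2 = 5. Stack: [5]
STORE_FAST y → y=5. Stack: []
LOAD_CONST → push 7. Stack: [7]
LOAD_FAST b → push -4. Stack: [7, -4]
BINARY_OP ^ → 7 ^ -4 = -5. Stack: [-5]
STORE_FAST p → p=-5. Stack: []
LOAD_FAST_LOAD_FAST p,a → push -5,19. Stack: [-5, 19]
BINARY_OP - → -5 - 19 = -24. Stack: [-24]
RETURN_VALUE → return -24.

-24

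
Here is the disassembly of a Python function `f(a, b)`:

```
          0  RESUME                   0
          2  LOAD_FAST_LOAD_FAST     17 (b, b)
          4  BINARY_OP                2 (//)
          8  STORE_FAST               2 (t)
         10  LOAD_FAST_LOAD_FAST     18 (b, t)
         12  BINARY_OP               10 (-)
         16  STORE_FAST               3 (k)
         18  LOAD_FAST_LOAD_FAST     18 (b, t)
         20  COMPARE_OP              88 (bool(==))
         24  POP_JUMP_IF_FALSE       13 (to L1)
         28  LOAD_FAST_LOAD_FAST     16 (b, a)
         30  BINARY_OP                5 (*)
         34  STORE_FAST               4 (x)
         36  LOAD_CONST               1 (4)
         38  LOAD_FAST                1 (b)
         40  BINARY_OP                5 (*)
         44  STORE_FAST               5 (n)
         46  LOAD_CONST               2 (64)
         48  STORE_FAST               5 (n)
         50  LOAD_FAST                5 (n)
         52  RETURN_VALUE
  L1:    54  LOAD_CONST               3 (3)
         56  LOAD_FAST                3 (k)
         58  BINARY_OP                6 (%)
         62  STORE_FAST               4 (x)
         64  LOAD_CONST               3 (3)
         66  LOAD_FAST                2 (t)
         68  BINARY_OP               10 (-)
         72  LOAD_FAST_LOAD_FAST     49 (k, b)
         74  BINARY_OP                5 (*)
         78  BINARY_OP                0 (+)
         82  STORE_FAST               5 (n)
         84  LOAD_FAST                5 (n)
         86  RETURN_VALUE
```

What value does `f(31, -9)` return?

LOAD_FAST_LOAD_FAST b,b → push -9,-9. Stack: [-9, -9]
BINARY_OP // → -9 // -9 = 1. Stack: [1]
STORE_FAST t → t=1. Stack: []
LOAD_FAST_LOAD_FAST b,t → push -9,1. Stack: [-9, 1]
BINARY_OP - → -9 - 1 = -10. Stack: [-10]
STORE_FAST k → k=-10. Stack: []
LOAD_FAST_LOAD_FAST b,t → push -9,1. Stack: [-9, 1]
COMPARE_OP bool(==) → -9 vs 1 = False. Stack: [False]
POP_JUMP_IF_FALSE → pop False; jump. Stack: []
LOAD_CONST → push 3. Stack: [3]
LOAD_FAST k → push -10. Stack: [3, -10]
BINARY_OP % → 3 % -10 = -7. Stack: [-7]
STORE_FAST x → x=-7. Stack: []
LOAD_CONST → push 3. Stack: [3]
LOAD_FAST t → push 1. Stack: [3, 1]
BINARY_OP - → 3 - 1 = 2. Stack: [2]
LOAD_FAST_LOAD_FAST k,b → push -10,-9. Stack: [2, -10, -9]
BINARY_OP * → -10 * -9 = 90. Stack: [2, 90]
BINARY_OP + → 2 + 90 = 92. Stack: [92]
STORE_FAST n → n=92. Stack: []
LOAD_FAST n → push 92. Stack: [92]
RETURN_VALUE → return 92.

92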